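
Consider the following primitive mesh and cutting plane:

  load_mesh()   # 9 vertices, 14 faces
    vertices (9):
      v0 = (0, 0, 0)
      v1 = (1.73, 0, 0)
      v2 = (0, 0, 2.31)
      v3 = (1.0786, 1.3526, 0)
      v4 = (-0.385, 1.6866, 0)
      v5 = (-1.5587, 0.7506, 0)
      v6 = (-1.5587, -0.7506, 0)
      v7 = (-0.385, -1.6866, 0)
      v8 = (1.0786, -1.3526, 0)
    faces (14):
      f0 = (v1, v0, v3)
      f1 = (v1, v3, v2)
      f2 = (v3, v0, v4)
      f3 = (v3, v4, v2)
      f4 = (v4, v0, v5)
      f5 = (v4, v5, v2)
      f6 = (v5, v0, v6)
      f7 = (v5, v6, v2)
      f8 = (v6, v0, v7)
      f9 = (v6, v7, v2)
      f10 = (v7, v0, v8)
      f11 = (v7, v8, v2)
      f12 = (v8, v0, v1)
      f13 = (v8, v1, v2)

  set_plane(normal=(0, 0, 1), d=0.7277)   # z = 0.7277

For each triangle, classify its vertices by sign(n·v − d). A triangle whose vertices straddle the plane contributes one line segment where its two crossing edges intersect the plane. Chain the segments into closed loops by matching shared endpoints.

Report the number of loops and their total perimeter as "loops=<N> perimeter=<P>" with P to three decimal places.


loops=1 perimeter=7.198

Straddling triangles (7 of 14):
  (v1,v3,v2) [--+] → (0.738818, 0.926502, 0.7277)–(1.18501, 0, 0.7277)  len=1.0283
  (v3,v4,v2) [--+] → (-0.263717, 1.15528, 0.7277)–(0.738818, 0.926502, 0.7277)  len=1.0283
  (v4,v5,v2) [--+] → (-1.06768, 0.514145, 0.7277)–(-0.263717, 1.15528, 0.7277)  len=1.0283
  (v5,v6,v2) [--+] → (-1.06768, -0.514145, 0.7277)–(-1.06768, 0.514145, 0.7277)  len=1.0283
  (v6,v7,v2) [--+] → (-0.263717, -1.15528, 0.7277)–(-1.06768, -0.514145, 0.7277)  len=1.0283
  (v7,v8,v2) [--+] → (0.738818, -0.926502, 0.7277)–(-0.263717, -1.15528, 0.7277)  len=1.0283
  (v8,v1,v2) [--+] → (1.18501, 0, 0.7277)–(0.738818, -0.926502, 0.7277)  len=1.0283

Chained into 1 loop(s):
  loop 1: 7 segments, perimeter = 7.1982
Total perimeter = 7.198


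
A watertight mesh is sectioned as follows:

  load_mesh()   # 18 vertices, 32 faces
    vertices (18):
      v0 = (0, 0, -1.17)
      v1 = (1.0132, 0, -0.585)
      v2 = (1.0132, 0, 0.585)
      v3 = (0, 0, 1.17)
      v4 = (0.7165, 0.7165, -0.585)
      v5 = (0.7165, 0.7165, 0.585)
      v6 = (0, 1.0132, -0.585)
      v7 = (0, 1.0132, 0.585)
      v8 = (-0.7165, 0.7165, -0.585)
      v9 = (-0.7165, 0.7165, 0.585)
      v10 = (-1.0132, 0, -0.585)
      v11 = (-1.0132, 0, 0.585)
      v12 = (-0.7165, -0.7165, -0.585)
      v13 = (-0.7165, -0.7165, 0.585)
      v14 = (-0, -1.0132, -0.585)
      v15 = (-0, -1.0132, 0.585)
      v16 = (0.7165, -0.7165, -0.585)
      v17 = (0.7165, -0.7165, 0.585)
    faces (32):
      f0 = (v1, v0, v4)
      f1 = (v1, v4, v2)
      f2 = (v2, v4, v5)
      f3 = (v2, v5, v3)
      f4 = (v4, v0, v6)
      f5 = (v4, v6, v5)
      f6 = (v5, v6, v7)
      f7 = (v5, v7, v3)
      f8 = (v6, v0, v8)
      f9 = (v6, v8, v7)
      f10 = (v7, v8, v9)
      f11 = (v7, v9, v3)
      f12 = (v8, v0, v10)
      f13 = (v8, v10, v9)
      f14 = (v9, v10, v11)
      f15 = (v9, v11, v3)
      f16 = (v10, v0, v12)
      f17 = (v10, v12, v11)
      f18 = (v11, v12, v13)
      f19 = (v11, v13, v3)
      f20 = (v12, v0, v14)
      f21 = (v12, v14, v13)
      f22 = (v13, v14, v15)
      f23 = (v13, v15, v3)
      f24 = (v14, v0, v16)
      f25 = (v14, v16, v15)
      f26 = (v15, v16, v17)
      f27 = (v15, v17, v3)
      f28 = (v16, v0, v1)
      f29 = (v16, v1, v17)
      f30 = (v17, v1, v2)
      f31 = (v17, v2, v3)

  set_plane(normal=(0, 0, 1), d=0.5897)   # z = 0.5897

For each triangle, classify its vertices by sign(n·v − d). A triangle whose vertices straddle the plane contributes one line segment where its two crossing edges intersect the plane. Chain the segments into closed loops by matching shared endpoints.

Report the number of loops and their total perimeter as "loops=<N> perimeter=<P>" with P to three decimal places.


loops=1 perimeter=6.154

Straddling triangles (8 of 32):
  (v2,v5,v3) [--+] → (0.710744, 0.710744, 0.5897)–(1.00506, 0, 0.5897)  len=0.7693
  (v5,v7,v3) [--+] → (0, 1.00506, 0.5897)–(0.710744, 0.710744, 0.5897)  len=0.7693
  (v7,v9,v3) [--+] → (-0.710744, 0.710744, 0.5897)–(0, 1.00506, 0.5897)  len=0.7693
  (v9,v11,v3) [--+] → (-1.00506, 0, 0.5897)–(-0.710744, 0.710744, 0.5897)  len=0.7693
  (v11,v13,v3) [--+] → (-0.710744, -0.710744, 0.5897)–(-1.00506, 0, 0.5897)  len=0.7693
  (v13,v15,v3) [--+] → (0, -1.00506, 0.5897)–(-0.710744, -0.710744, 0.5897)  len=0.7693
  (v15,v17,v3) [--+] → (0.710744, -0.710744, 0.5897)–(0, -1.00506, 0.5897)  len=0.7693
  (v17,v2,v3) [--+] → (1.00506, 0, 0.5897)–(0.710744, -0.710744, 0.5897)  len=0.7693

Chained into 1 loop(s):
  loop 1: 8 segments, perimeter = 6.1542
Total perimeter = 6.154


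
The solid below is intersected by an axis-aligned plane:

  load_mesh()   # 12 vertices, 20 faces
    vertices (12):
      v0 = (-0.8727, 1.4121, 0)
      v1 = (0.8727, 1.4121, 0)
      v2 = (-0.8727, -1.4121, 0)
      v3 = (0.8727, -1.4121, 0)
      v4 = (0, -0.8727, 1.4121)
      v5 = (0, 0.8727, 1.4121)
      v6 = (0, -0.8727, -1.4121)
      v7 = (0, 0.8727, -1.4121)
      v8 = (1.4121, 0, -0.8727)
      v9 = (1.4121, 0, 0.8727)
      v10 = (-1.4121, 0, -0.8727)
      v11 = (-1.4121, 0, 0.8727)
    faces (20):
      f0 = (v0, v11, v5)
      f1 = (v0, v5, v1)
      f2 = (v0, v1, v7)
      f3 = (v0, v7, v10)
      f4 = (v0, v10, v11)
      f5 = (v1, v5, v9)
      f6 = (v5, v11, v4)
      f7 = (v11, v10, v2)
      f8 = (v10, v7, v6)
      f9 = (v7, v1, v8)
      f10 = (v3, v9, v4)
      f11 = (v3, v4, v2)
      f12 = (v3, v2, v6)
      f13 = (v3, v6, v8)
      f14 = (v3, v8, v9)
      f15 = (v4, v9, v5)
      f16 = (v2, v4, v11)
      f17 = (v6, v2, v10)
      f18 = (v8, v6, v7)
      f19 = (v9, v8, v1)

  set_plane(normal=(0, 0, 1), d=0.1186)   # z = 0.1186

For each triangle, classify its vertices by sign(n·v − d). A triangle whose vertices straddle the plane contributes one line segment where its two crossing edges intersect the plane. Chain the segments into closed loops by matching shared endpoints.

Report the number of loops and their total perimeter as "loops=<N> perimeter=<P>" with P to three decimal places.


Straddling triangles (10 of 20):
  (v0,v11,v5) [-++] → (-0.946005, 1.2202, 0.1186)–(-0.799403, 1.3668, 0.1186)  len=0.2073
  (v0,v5,v1) [-+-] → (-0.799403, 1.3668, 0.1186)–(0.799403, 1.3668, 0.1186)  len=1.5988
  (v0,v10,v11) [--+] → (-1.4121, 0, 0.1186)–(-0.946005, 1.2202, 0.1186)  len=1.3062
  (v1,v5,v9) [-++] → (0.799403, 1.3668, 0.1186)–(0.946005, 1.2202, 0.1186)  len=0.2073
  (v11,v10,v2) [+--] → (-1.4121, 0, 0.1186)–(-0.946005, -1.2202, 0.1186)  len=1.3062
  (v3,v9,v4) [-++] → (0.946005, -1.2202, 0.1186)–(0.799403, -1.3668, 0.1186)  len=0.2073
  (v3,v4,v2) [-+-] → (0.799403, -1.3668, 0.1186)–(-0.799403, -1.3668, 0.1186)  len=1.5988
  (v3,v8,v9) [--+] → (1.4121, 0, 0.1186)–(0.946005, -1.2202, 0.1186)  len=1.3062
  (v2,v4,v11) [-++] → (-0.799403, -1.3668, 0.1186)–(-0.946005, -1.2202, 0.1186)  len=0.2073
  (v9,v8,v1) [+--] → (1.4121, 0, 0.1186)–(0.946005, 1.2202, 0.1186)  len=1.3062

Chained into 1 loop(s):
  loop 1: 10 segments, perimeter = 9.2517
Total perimeter = 9.252

loops=1 perimeter=9.252


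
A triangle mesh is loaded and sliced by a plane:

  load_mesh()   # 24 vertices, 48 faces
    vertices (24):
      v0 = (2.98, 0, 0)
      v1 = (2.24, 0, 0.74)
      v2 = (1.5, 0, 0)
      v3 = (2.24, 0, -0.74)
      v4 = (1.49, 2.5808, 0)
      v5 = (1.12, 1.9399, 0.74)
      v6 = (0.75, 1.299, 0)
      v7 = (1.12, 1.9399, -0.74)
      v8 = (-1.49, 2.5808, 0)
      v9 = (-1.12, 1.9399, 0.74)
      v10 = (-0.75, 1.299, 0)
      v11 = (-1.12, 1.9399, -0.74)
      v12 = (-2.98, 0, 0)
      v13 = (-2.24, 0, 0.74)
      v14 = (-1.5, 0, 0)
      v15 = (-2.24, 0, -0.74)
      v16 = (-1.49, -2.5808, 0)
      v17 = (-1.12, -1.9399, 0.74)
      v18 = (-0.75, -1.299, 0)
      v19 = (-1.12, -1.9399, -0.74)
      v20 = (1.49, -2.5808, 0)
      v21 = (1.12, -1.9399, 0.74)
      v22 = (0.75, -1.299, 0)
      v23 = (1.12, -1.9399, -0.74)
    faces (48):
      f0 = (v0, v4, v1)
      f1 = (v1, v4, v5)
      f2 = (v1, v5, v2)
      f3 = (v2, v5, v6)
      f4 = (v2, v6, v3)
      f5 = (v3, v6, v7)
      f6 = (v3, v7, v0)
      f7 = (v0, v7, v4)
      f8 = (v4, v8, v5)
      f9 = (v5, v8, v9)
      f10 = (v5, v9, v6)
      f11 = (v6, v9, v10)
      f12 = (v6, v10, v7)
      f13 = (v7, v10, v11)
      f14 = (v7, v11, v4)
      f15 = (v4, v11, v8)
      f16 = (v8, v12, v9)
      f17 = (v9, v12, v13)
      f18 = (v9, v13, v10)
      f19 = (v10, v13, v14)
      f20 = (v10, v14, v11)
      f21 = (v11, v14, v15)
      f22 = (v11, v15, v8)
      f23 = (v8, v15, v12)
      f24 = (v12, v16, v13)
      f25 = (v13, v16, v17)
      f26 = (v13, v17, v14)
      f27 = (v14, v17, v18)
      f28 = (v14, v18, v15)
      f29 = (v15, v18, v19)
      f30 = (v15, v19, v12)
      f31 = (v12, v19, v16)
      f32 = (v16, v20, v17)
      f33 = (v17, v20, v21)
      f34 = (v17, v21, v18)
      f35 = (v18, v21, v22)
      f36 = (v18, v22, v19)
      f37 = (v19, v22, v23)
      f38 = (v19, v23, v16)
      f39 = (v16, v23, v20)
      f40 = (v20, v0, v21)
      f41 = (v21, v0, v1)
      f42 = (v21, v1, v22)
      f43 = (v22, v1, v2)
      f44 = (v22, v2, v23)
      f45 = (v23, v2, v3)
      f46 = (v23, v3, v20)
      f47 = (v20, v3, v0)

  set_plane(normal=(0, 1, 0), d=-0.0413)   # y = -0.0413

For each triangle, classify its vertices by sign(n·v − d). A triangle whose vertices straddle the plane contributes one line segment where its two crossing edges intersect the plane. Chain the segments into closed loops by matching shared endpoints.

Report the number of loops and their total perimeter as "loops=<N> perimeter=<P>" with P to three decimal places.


Straddling triangles (16 of 48):
  (v12,v16,v13) [+-+] → (-2.95616, -0.0413, 0)–(-2.228, -0.0413, 0.728158)  len=1.0298
  (v13,v16,v17) [+--] → (-2.228, -0.0413, 0.728158)–(-2.21616, -0.0413, 0.74)  len=0.0167
  (v13,v17,v14) [+-+] → (-2.21616, -0.0413, 0.74)–(-1.49191, -0.0413, 0.0157544)  len=1.0242
  (v14,v17,v18) [+--] → (-1.49191, -0.0413, 0.0157544)–(-1.47615, -0.0413, 0)  len=0.0223
  (v14,v18,v15) [+-+] → (-1.47615, -0.0413, 0)–(-2.19263, -0.0413, -0.716473)  len=1.0132
  (v15,v18,v19) [+--] → (-2.19263, -0.0413, -0.716473)–(-2.21616, -0.0413, -0.74)  len=0.0333
  (v15,v19,v12) [+-+] → (-2.21616, -0.0413, -0.74)–(-2.9404, -0.0413, -0.0157544)  len=1.0242
  (v12,v19,v16) [+--] → (-2.9404, -0.0413, -0.0157544)–(-2.95616, -0.0413, 0)  len=0.0223
  (v20,v0,v21) [-+-] → (2.95616, -0.0413, 0)–(2.9404, -0.0413, 0.0157544)  len=0.0223
  (v21,v0,v1) [-++] → (2.9404, -0.0413, 0.0157544)–(2.21616, -0.0413, 0.74)  len=1.0242
  (v21,v1,v22) [-+-] → (2.21616, -0.0413, 0.74)–(2.19263, -0.0413, 0.716473)  len=0.0333
  (v22,v1,v2) [-++] → (2.19263, -0.0413, 0.716473)–(1.47615, -0.0413, 0)  len=1.0132
  (v22,v2,v23) [-+-] → (1.47615, -0.0413, 0)–(1.49191, -0.0413, -0.0157544)  len=0.0223
  (v23,v2,v3) [-++] → (1.49191, -0.0413, -0.0157544)–(2.21616, -0.0413, -0.74)  len=1.0242
  (v23,v3,v20) [-+-] → (2.21616, -0.0413, -0.74)–(2.228, -0.0413, -0.728158)  len=0.0167
  (v20,v3,v0) [-++] → (2.228, -0.0413, -0.728158)–(2.95616, -0.0413, 0)  len=1.0298

Chained into 2 loop(s):
  loop 1: 8 segments, perimeter = 4.1861
  loop 2: 8 segments, perimeter = 4.1861
Total perimeter = 8.372

loops=2 perimeter=8.372


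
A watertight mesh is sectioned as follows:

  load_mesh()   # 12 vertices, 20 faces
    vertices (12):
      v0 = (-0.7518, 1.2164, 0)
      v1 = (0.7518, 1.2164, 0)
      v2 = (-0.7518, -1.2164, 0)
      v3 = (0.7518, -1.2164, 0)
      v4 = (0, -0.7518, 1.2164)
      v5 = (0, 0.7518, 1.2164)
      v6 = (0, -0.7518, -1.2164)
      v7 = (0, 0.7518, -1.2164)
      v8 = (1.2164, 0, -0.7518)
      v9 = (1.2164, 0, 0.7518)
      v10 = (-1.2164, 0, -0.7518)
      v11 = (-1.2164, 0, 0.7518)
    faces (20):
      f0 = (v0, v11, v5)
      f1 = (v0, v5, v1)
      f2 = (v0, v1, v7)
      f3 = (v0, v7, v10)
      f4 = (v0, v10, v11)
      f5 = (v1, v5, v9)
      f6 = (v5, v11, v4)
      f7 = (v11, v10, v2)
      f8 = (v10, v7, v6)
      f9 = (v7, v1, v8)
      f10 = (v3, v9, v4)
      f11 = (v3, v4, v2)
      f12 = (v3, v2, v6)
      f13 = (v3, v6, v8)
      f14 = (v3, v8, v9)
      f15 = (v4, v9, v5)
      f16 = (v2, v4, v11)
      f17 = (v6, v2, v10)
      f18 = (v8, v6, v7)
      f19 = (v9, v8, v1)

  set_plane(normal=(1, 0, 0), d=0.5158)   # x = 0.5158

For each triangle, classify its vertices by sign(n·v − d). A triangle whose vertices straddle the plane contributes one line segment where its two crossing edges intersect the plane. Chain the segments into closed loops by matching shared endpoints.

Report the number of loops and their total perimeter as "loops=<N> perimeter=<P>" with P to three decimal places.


loops=1 perimeter=6.974

Straddling triangles (10 of 20):
  (v0,v5,v1) [--+] → (0.5158, 1.07056, 0.381844)–(0.5158, 1.2164, 0)  len=0.4087
  (v0,v1,v7) [-+-] → (0.5158, 1.2164, 0)–(0.5158, 1.07056, -0.381844)  len=0.4087
  (v1,v5,v9) [+-+] → (0.5158, 1.07056, 0.381844)–(0.5158, 0.433008, 1.01939)  len=0.9016
  (v7,v1,v8) [-++] → (0.5158, 1.07056, -0.381844)–(0.5158, 0.433008, -1.01939)  len=0.9016
  (v3,v9,v4) [++-] → (0.5158, -0.433008, 1.01939)–(0.5158, -1.07056, 0.381844)  len=0.9016
  (v3,v4,v2) [+--] → (0.5158, -1.07056, 0.381844)–(0.5158, -1.2164, 0)  len=0.4087
  (v3,v2,v6) [+--] → (0.5158, -1.2164, 0)–(0.5158, -1.07056, -0.381844)  len=0.4087
  (v3,v6,v8) [+-+] → (0.5158, -1.07056, -0.381844)–(0.5158, -0.433008, -1.01939)  len=0.9016
  (v4,v9,v5) [-+-] → (0.5158, -0.433008, 1.01939)–(0.5158, 0.433008, 1.01939)  len=0.8660
  (v8,v6,v7) [+--] → (0.5158, -0.433008, -1.01939)–(0.5158, 0.433008, -1.01939)  len=0.8660

Chained into 1 loop(s):
  loop 1: 10 segments, perimeter = 6.9735
Total perimeter = 6.974


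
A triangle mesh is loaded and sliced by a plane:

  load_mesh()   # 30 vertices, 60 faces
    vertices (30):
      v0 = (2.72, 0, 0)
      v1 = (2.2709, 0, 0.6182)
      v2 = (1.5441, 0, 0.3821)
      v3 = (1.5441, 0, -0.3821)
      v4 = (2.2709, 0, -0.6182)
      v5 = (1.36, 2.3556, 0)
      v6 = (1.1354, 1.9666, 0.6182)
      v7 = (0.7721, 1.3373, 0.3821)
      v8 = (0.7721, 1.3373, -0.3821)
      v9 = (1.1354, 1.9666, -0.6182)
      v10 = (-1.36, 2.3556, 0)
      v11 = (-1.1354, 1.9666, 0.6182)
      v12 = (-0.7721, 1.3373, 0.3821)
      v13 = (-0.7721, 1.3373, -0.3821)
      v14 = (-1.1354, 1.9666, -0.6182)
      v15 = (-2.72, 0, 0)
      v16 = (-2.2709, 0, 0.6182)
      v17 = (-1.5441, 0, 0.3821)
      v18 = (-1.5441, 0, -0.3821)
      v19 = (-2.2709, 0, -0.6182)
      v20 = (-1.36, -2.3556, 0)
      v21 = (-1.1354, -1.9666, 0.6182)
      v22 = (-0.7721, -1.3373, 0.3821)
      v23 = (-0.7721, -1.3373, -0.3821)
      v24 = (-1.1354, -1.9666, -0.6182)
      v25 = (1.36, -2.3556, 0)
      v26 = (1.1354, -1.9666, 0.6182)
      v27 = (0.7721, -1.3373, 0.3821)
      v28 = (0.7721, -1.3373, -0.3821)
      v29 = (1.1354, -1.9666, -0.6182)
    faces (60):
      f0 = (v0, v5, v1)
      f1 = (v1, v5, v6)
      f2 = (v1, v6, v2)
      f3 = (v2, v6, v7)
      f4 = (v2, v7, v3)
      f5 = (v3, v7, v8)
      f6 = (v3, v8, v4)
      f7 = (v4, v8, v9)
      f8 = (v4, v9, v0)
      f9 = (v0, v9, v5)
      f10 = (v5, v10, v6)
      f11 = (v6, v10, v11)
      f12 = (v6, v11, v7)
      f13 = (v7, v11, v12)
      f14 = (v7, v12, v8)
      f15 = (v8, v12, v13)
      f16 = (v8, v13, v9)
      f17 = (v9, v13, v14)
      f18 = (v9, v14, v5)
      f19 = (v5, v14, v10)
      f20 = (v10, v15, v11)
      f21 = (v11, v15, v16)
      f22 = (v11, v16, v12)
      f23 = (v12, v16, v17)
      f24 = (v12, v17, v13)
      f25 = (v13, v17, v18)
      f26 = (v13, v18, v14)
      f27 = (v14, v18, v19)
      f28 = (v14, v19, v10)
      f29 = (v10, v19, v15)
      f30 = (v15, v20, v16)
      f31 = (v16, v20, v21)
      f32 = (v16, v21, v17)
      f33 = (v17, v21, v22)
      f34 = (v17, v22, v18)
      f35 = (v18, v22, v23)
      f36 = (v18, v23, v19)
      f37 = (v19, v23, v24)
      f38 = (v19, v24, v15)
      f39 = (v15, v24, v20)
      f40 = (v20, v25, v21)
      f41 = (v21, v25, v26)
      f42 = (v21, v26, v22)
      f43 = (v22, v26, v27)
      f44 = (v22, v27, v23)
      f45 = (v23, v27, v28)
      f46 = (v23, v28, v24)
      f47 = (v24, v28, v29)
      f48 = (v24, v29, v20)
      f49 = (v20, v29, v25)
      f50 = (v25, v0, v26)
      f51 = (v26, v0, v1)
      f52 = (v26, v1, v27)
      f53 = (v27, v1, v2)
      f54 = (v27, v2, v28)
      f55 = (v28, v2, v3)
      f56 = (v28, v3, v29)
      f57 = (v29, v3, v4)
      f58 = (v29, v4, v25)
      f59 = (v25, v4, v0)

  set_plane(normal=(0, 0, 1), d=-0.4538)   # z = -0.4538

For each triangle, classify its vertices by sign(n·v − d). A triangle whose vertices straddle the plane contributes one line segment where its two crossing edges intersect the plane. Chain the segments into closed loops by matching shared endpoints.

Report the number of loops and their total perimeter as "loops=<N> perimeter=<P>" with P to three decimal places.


loops=2 perimeter=24.931

Straddling triangles (24 of 60):
  (v3,v8,v4) [++-] → (1.22726, 0.931182, -0.4538)–(1.76482, 0, -0.4538)  len=1.0752
  (v4,v8,v9) [-+-] → (1.22726, 0.931182, -0.4538)–(0.882429, 1.52841, -0.4538)  len=0.6896
  (v4,v9,v0) [--+] → (1.5568, 1.44362, -0.4538)–(2.39033, 0, -0.4538)  len=1.6670
  (v0,v9,v5) [+-+] → (1.5568, 1.44362, -0.4538)–(1.19513, 2.07005, -0.4538)  len=0.7233
  (v8,v13,v9) [++-] → (-0.192821, 1.52841, -0.4538)–(0.882429, 1.52841, -0.4538)  len=1.0752
  (v9,v13,v14) [-+-] → (-0.192821, 1.52841, -0.4538)–(-0.882429, 1.52841, -0.4538)  len=0.6896
  (v9,v14,v5) [--+] → (-0.47179, 2.07005, -0.4538)–(1.19513, 2.07005, -0.4538)  len=1.6669
  (v5,v14,v10) [+-+] → (-0.47179, 2.07005, -0.4538)–(-1.19513, 2.07005, -0.4538)  len=0.7233
  (v13,v18,v14) [++-] → (-1.41998, 0.597227, -0.4538)–(-0.882429, 1.52841, -0.4538)  len=1.0752
  (v14,v18,v19) [-+-] → (-1.41998, 0.597227, -0.4538)–(-1.76482, 0, -0.4538)  len=0.6896
  (v14,v19,v10) [--+] → (-2.02866, 0.626433, -0.4538)–(-1.19513, 2.07005, -0.4538)  len=1.6670
  (v10,v19,v15) [+-+] → (-2.02866, 0.626433, -0.4538)–(-2.39033, 0, -0.4538)  len=0.7233
  (v18,v23,v19) [++-] → (-1.22726, -0.931182, -0.4538)–(-1.76482, 0, -0.4538)  len=1.0752
  (v19,v23,v24) [-+-] → (-1.22726, -0.931182, -0.4538)–(-0.882429, -1.52841, -0.4538)  len=0.6896
  (v19,v24,v15) [--+] → (-1.5568, -1.44362, -0.4538)–(-2.39033, 0, -0.4538)  len=1.6670
  (v15,v24,v20) [+-+] → (-1.5568, -1.44362, -0.4538)–(-1.19513, -2.07005, -0.4538)  len=0.7233
  (v23,v28,v24) [++-] → (0.192821, -1.52841, -0.4538)–(-0.882429, -1.52841, -0.4538)  len=1.0752
  (v24,v28,v29) [-+-] → (0.192821, -1.52841, -0.4538)–(0.882429, -1.52841, -0.4538)  len=0.6896
  (v24,v29,v20) [--+] → (0.47179, -2.07005, -0.4538)–(-1.19513, -2.07005, -0.4538)  len=1.6669
  (v20,v29,v25) [+-+] → (0.47179, -2.07005, -0.4538)–(1.19513, -2.07005, -0.4538)  len=0.7233
  (v28,v3,v29) [++-] → (1.41998, -0.597227, -0.4538)–(0.882429, -1.52841, -0.4538)  len=1.0752
  (v29,v3,v4) [-+-] → (1.41998, -0.597227, -0.4538)–(1.76482, 0, -0.4538)  len=0.6896
  (v29,v4,v25) [--+] → (2.02866, -0.626433, -0.4538)–(1.19513, -2.07005, -0.4538)  len=1.6670
  (v25,v4,v0) [+-+] → (2.02866, -0.626433, -0.4538)–(2.39033, 0, -0.4538)  len=0.7233

Chained into 2 loop(s):
  loop 1: 12 segments, perimeter = 10.5891
  loop 2: 12 segments, perimeter = 14.3418
Total perimeter = 24.931


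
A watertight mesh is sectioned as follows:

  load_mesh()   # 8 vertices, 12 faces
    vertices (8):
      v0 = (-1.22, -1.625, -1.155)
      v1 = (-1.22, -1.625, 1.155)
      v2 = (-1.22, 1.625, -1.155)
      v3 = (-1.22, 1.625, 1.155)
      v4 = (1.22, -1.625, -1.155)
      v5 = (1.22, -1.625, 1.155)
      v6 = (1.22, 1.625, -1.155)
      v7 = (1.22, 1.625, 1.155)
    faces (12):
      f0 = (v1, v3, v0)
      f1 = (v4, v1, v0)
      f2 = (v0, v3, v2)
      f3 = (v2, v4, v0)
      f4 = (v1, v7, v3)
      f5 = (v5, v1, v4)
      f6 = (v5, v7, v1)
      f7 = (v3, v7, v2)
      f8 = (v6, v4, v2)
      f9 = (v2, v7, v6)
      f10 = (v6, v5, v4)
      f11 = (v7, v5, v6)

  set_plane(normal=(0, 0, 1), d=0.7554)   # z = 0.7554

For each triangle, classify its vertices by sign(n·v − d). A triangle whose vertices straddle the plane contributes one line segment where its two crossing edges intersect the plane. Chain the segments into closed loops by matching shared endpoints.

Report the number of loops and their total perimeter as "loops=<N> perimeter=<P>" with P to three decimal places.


loops=1 perimeter=11.380

Straddling triangles (8 of 12):
  (v1,v3,v0) [++-] → (-1.22, 1.06279, 0.7554)–(-1.22, -1.625, 0.7554)  len=2.6878
  (v4,v1,v0) [-+-] → (-0.797912, -1.625, 0.7554)–(-1.22, -1.625, 0.7554)  len=0.4221
  (v0,v3,v2) [-+-] → (-1.22, 1.06279, 0.7554)–(-1.22, 1.625, 0.7554)  len=0.5622
  (v5,v1,v4) [++-] → (-0.797912, -1.625, 0.7554)–(1.22, -1.625, 0.7554)  len=2.0179
  (v3,v7,v2) [++-] → (0.797912, 1.625, 0.7554)–(-1.22, 1.625, 0.7554)  len=2.0179
  (v2,v7,v6) [-+-] → (0.797912, 1.625, 0.7554)–(1.22, 1.625, 0.7554)  len=0.4221
  (v6,v5,v4) [-+-] → (1.22, -1.06279, 0.7554)–(1.22, -1.625, 0.7554)  len=0.5622
  (v7,v5,v6) [++-] → (1.22, -1.06279, 0.7554)–(1.22, 1.625, 0.7554)  len=2.6878

Chained into 1 loop(s):
  loop 1: 8 segments, perimeter = 11.3800
Total perimeter = 11.380


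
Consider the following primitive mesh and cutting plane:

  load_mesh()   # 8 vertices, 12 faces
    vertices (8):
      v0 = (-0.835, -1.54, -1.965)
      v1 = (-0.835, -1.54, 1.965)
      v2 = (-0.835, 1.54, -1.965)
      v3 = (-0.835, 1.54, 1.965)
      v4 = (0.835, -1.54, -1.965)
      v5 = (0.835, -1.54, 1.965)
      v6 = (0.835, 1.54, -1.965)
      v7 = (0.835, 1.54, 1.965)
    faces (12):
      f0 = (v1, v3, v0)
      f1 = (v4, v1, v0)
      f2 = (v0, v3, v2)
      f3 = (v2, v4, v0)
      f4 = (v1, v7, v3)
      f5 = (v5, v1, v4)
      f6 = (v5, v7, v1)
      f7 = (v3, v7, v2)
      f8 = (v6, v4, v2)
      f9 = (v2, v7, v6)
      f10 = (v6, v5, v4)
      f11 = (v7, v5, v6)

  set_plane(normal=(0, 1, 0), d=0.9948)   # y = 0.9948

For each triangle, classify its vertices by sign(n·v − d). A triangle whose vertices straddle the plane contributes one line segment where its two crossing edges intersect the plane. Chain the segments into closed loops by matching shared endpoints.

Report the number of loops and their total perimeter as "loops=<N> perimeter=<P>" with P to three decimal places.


loops=1 perimeter=11.200

Straddling triangles (8 of 12):
  (v1,v3,v0) [-+-] → (-0.835, 0.9948, 1.965)–(-0.835, 0.9948, 1.26934)  len=0.6957
  (v0,v3,v2) [-++] → (-0.835, 0.9948, 1.26934)–(-0.835, 0.9948, -1.965)  len=3.2343
  (v2,v4,v0) [+--] → (-0.539388, 0.9948, -1.965)–(-0.835, 0.9948, -1.965)  len=0.2956
  (v1,v7,v3) [-++] → (0.539388, 0.9948, 1.965)–(-0.835, 0.9948, 1.965)  len=1.3744
  (v5,v7,v1) [-+-] → (0.835, 0.9948, 1.965)–(0.539388, 0.9948, 1.965)  len=0.2956
  (v6,v4,v2) [+-+] → (0.835, 0.9948, -1.965)–(-0.539388, 0.9948, -1.965)  len=1.3744
  (v6,v5,v4) [+--] → (0.835, 0.9948, -1.26934)–(0.835, 0.9948, -1.965)  len=0.6957
  (v7,v5,v6) [+-+] → (0.835, 0.9948, 1.965)–(0.835, 0.9948, -1.26934)  len=3.2343

Chained into 1 loop(s):
  loop 1: 8 segments, perimeter = 11.2000
Total perimeter = 11.200


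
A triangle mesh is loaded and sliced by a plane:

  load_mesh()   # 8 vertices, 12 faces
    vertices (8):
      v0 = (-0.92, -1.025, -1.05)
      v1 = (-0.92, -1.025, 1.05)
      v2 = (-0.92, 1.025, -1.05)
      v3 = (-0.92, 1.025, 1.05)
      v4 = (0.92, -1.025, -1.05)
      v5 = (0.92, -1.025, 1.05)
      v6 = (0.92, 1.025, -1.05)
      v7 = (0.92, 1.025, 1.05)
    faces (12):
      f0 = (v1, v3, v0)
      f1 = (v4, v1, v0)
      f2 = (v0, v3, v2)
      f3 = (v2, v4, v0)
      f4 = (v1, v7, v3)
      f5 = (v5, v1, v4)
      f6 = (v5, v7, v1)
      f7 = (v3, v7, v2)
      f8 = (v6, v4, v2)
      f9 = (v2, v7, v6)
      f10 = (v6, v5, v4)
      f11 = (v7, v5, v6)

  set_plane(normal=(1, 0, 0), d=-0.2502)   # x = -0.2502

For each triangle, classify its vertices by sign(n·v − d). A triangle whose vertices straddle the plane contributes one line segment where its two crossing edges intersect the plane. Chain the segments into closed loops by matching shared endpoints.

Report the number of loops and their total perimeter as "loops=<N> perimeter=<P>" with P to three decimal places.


loops=1 perimeter=8.300

Straddling triangles (8 of 12):
  (v4,v1,v0) [+--] → (-0.2502, -1.025, 0.285554)–(-0.2502, -1.025, -1.05)  len=1.3356
  (v2,v4,v0) [-+-] → (-0.2502, 0.278755, -1.05)–(-0.2502, -1.025, -1.05)  len=1.3038
  (v1,v7,v3) [-+-] → (-0.2502, -0.278755, 1.05)–(-0.2502, 1.025, 1.05)  len=1.3038
  (v5,v1,v4) [+-+] → (-0.2502, -1.025, 1.05)–(-0.2502, -1.025, 0.285554)  len=0.7644
  (v5,v7,v1) [++-] → (-0.2502, -0.278755, 1.05)–(-0.2502, -1.025, 1.05)  len=0.7462
  (v3,v7,v2) [-+-] → (-0.2502, 1.025, 1.05)–(-0.2502, 1.025, -0.285554)  len=1.3356
  (v6,v4,v2) [++-] → (-0.2502, 0.278755, -1.05)–(-0.2502, 1.025, -1.05)  len=0.7462
  (v2,v7,v6) [-++] → (-0.2502, 1.025, -0.285554)–(-0.2502, 1.025, -1.05)  len=0.7644

Chained into 1 loop(s):
  loop 1: 8 segments, perimeter = 8.3000
Total perimeter = 8.300


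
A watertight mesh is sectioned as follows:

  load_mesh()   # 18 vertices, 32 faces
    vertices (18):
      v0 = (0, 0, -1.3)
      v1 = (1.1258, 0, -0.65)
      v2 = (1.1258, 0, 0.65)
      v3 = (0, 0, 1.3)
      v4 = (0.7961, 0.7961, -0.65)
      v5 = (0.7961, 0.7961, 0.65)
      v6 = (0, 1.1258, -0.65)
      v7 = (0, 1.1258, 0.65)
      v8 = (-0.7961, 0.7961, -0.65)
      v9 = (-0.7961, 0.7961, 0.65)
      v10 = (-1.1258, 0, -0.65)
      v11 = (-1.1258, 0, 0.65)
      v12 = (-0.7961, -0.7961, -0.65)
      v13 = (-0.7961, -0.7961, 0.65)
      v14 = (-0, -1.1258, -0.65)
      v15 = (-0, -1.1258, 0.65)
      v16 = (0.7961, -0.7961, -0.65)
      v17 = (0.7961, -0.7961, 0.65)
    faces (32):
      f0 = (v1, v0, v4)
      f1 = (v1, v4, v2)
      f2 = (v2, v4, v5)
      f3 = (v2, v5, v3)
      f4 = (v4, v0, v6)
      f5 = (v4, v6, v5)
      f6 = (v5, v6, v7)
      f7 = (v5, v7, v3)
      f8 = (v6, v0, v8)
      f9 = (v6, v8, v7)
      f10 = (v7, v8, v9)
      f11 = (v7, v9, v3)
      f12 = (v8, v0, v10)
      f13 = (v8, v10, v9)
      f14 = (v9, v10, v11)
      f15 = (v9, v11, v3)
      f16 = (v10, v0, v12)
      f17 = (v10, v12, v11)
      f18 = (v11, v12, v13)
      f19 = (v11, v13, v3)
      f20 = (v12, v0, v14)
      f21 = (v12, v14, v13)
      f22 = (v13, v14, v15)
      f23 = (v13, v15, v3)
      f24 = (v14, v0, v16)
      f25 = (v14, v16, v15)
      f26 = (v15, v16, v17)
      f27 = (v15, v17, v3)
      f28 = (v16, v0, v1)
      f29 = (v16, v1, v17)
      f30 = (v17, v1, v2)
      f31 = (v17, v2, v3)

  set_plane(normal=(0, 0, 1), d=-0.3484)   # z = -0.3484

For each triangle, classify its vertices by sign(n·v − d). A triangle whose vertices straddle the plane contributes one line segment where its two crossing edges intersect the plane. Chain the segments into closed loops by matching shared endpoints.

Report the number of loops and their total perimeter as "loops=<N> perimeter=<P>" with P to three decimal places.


loops=1 perimeter=6.893

Straddling triangles (16 of 32):
  (v1,v4,v2) [--+] → (0.87259, 0.611405, -0.3484)–(1.1258, 0, -0.3484)  len=0.6618
  (v2,v4,v5) [+-+] → (0.87259, 0.611405, -0.3484)–(0.7961, 0.7961, -0.3484)  len=0.1999
  (v4,v6,v5) [--+] → (0.184695, 1.04931, -0.3484)–(0.7961, 0.7961, -0.3484)  len=0.6618
  (v5,v6,v7) [+-+] → (0.184695, 1.04931, -0.3484)–(0, 1.1258, -0.3484)  len=0.1999
  (v6,v8,v7) [--+] → (-0.611405, 0.87259, -0.3484)–(0, 1.1258, -0.3484)  len=0.6618
  (v7,v8,v9) [+-+] → (-0.611405, 0.87259, -0.3484)–(-0.7961, 0.7961, -0.3484)  len=0.1999
  (v8,v10,v9) [--+] → (-1.04931, 0.184695, -0.3484)–(-0.7961, 0.7961, -0.3484)  len=0.6618
  (v9,v10,v11) [+-+] → (-1.04931, 0.184695, -0.3484)–(-1.1258, 0, -0.3484)  len=0.1999
  (v10,v12,v11) [--+] → (-0.87259, -0.611405, -0.3484)–(-1.1258, 0, -0.3484)  len=0.6618
  (v11,v12,v13) [+-+] → (-0.87259, -0.611405, -0.3484)–(-0.7961, -0.7961, -0.3484)  len=0.1999
  (v12,v14,v13) [--+] → (-0.184695, -1.04931, -0.3484)–(-0.7961, -0.7961, -0.3484)  len=0.6618
  (v13,v14,v15) [+-+] → (-0.184695, -1.04931, -0.3484)–(0, -1.1258, -0.3484)  len=0.1999
  (v14,v16,v15) [--+] → (0.611405, -0.87259, -0.3484)–(0, -1.1258, -0.3484)  len=0.6618
  (v15,v16,v17) [+-+] → (0.611405, -0.87259, -0.3484)–(0.7961, -0.7961, -0.3484)  len=0.1999
  (v16,v1,v17) [--+] → (1.04931, -0.184695, -0.3484)–(0.7961, -0.7961, -0.3484)  len=0.6618
  (v17,v1,v2) [+-+] → (1.04931, -0.184695, -0.3484)–(1.1258, 0, -0.3484)  len=0.1999

Chained into 1 loop(s):
  loop 1: 16 segments, perimeter = 6.8934
Total perimeter = 6.893


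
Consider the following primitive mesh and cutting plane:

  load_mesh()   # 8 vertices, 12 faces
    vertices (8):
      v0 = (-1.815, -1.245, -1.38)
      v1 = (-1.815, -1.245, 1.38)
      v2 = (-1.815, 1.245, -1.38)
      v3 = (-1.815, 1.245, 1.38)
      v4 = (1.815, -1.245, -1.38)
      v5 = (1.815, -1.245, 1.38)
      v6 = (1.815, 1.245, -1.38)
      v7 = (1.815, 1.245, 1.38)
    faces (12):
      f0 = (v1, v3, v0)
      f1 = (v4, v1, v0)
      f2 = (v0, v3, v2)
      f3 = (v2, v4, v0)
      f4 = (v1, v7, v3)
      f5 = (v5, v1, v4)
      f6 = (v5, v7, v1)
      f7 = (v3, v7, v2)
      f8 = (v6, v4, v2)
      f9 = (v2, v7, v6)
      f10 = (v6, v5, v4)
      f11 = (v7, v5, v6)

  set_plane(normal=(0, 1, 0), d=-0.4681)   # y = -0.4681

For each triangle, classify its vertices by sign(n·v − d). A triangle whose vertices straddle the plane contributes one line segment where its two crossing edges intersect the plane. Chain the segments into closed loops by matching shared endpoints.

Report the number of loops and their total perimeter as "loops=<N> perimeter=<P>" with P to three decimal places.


loops=1 perimeter=12.780

Straddling triangles (8 of 12):
  (v1,v3,v0) [-+-] → (-1.815, -0.4681, 1.38)–(-1.815, -0.4681, -0.518858)  len=1.8989
  (v0,v3,v2) [-++] → (-1.815, -0.4681, -0.518858)–(-1.815, -0.4681, -1.38)  len=0.8611
  (v2,v4,v0) [+--] → (0.682411, -0.4681, -1.38)–(-1.815, -0.4681, -1.38)  len=2.4974
  (v1,v7,v3) [-++] → (-0.682411, -0.4681, 1.38)–(-1.815, -0.4681, 1.38)  len=1.1326
  (v5,v7,v1) [-+-] → (1.815, -0.4681, 1.38)–(-0.682411, -0.4681, 1.38)  len=2.4974
  (v6,v4,v2) [+-+] → (1.815, -0.4681, -1.38)–(0.682411, -0.4681, -1.38)  len=1.1326
  (v6,v5,v4) [+--] → (1.815, -0.4681, 0.518858)–(1.815, -0.4681, -1.38)  len=1.8989
  (v7,v5,v6) [+-+] → (1.815, -0.4681, 1.38)–(1.815, -0.4681, 0.518858)  len=0.8611

Chained into 1 loop(s):
  loop 1: 8 segments, perimeter = 12.7800
Total perimeter = 12.780


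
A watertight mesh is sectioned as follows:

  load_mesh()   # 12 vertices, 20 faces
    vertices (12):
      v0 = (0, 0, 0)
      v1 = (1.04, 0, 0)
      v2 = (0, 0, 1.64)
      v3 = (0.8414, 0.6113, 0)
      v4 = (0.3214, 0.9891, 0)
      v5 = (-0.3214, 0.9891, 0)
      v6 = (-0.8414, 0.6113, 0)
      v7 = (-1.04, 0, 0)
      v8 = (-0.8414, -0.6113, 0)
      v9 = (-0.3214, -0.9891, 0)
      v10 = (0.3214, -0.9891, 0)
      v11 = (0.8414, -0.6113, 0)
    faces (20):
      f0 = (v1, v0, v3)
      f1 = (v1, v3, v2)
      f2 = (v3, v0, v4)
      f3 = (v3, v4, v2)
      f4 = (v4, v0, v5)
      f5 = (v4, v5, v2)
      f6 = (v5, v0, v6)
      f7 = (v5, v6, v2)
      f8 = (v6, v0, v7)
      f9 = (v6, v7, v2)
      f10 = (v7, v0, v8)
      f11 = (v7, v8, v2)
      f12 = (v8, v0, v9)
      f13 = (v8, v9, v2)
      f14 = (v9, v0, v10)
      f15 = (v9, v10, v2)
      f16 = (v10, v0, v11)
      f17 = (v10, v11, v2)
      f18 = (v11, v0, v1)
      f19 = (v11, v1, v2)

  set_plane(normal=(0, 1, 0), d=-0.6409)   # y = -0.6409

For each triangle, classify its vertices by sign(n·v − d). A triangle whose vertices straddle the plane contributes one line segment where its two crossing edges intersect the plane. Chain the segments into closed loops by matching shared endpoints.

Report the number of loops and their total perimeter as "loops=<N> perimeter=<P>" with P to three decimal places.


loops=1 perimeter=3.672

Straddling triangles (6 of 20):
  (v8,v0,v9) [++-] → (-0.208255, -0.6409, 0)–(-0.800659, -0.6409, 0)  len=0.5924
  (v8,v9,v2) [+-+] → (-0.800659, -0.6409, 0)–(-0.208255, -0.6409, 0.577341)  len=0.8272
  (v9,v0,v10) [-+-] → (-0.208255, -0.6409, 0)–(0.208255, -0.6409, 0)  len=0.4165
  (v9,v10,v2) [--+] → (0.208255, -0.6409, 0.577341)–(-0.208255, -0.6409, 0.577341)  len=0.4165
  (v10,v0,v11) [-++] → (0.208255, -0.6409, 0)–(0.800659, -0.6409, 0)  len=0.5924
  (v10,v11,v2) [-++] → (0.800659, -0.6409, 0)–(0.208255, -0.6409, 0.577341)  len=0.8272

Chained into 1 loop(s):
  loop 1: 6 segments, perimeter = 3.6722
Total perimeter = 3.672


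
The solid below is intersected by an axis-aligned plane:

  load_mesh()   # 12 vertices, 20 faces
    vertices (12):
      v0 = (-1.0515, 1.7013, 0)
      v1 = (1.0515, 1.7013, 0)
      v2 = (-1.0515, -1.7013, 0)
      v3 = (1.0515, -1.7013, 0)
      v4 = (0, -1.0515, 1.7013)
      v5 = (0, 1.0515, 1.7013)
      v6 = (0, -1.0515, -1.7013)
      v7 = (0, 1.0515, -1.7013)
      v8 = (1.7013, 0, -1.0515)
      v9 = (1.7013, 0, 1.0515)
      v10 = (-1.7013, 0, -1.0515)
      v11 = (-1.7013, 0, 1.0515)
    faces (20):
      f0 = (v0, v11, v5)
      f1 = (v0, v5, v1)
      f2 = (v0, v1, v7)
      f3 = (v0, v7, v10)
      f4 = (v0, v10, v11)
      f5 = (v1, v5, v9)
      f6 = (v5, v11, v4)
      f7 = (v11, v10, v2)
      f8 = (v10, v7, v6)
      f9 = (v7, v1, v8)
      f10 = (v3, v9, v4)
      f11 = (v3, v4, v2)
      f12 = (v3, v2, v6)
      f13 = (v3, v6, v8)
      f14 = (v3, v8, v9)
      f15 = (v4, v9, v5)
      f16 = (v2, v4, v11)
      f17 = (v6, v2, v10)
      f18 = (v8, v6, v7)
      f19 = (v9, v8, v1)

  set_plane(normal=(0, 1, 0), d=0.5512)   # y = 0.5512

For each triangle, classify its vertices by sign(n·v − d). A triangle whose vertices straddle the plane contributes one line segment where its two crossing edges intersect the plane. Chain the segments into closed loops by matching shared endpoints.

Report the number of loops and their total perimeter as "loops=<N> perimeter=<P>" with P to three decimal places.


loops=1 perimeter=10.163

Straddling triangles (10 of 20):
  (v0,v11,v5) [+-+] → (-1.49077, 0.5512, 0.710827)–(-0.809473, 0.5512, 1.39213)  len=0.9635
  (v0,v7,v10) [++-] → (-0.809473, 0.5512, -1.39213)–(-1.49077, 0.5512, -0.710827)  len=0.9635
  (v0,v10,v11) [+--] → (-1.49077, 0.5512, -0.710827)–(-1.49077, 0.5512, 0.710827)  len=1.4217
  (v1,v5,v9) [++-] → (0.809473, 0.5512, 1.39213)–(1.49077, 0.5512, 0.710827)  len=0.9635
  (v5,v11,v4) [+--] → (-0.809473, 0.5512, 1.39213)–(0, 0.5512, 1.7013)  len=0.8665
  (v10,v7,v6) [-+-] → (-0.809473, 0.5512, -1.39213)–(0, 0.5512, -1.7013)  len=0.8665
  (v7,v1,v8) [++-] → (1.49077, 0.5512, -0.710827)–(0.809473, 0.5512, -1.39213)  len=0.9635
  (v4,v9,v5) [--+] → (0.809473, 0.5512, 1.39213)–(0, 0.5512, 1.7013)  len=0.8665
  (v8,v6,v7) [--+] → (0, 0.5512, -1.7013)–(0.809473, 0.5512, -1.39213)  len=0.8665
  (v9,v8,v1) [--+] → (1.49077, 0.5512, -0.710827)–(1.49077, 0.5512, 0.710827)  len=1.4217

Chained into 1 loop(s):
  loop 1: 10 segments, perimeter = 10.1634
Total perimeter = 10.163


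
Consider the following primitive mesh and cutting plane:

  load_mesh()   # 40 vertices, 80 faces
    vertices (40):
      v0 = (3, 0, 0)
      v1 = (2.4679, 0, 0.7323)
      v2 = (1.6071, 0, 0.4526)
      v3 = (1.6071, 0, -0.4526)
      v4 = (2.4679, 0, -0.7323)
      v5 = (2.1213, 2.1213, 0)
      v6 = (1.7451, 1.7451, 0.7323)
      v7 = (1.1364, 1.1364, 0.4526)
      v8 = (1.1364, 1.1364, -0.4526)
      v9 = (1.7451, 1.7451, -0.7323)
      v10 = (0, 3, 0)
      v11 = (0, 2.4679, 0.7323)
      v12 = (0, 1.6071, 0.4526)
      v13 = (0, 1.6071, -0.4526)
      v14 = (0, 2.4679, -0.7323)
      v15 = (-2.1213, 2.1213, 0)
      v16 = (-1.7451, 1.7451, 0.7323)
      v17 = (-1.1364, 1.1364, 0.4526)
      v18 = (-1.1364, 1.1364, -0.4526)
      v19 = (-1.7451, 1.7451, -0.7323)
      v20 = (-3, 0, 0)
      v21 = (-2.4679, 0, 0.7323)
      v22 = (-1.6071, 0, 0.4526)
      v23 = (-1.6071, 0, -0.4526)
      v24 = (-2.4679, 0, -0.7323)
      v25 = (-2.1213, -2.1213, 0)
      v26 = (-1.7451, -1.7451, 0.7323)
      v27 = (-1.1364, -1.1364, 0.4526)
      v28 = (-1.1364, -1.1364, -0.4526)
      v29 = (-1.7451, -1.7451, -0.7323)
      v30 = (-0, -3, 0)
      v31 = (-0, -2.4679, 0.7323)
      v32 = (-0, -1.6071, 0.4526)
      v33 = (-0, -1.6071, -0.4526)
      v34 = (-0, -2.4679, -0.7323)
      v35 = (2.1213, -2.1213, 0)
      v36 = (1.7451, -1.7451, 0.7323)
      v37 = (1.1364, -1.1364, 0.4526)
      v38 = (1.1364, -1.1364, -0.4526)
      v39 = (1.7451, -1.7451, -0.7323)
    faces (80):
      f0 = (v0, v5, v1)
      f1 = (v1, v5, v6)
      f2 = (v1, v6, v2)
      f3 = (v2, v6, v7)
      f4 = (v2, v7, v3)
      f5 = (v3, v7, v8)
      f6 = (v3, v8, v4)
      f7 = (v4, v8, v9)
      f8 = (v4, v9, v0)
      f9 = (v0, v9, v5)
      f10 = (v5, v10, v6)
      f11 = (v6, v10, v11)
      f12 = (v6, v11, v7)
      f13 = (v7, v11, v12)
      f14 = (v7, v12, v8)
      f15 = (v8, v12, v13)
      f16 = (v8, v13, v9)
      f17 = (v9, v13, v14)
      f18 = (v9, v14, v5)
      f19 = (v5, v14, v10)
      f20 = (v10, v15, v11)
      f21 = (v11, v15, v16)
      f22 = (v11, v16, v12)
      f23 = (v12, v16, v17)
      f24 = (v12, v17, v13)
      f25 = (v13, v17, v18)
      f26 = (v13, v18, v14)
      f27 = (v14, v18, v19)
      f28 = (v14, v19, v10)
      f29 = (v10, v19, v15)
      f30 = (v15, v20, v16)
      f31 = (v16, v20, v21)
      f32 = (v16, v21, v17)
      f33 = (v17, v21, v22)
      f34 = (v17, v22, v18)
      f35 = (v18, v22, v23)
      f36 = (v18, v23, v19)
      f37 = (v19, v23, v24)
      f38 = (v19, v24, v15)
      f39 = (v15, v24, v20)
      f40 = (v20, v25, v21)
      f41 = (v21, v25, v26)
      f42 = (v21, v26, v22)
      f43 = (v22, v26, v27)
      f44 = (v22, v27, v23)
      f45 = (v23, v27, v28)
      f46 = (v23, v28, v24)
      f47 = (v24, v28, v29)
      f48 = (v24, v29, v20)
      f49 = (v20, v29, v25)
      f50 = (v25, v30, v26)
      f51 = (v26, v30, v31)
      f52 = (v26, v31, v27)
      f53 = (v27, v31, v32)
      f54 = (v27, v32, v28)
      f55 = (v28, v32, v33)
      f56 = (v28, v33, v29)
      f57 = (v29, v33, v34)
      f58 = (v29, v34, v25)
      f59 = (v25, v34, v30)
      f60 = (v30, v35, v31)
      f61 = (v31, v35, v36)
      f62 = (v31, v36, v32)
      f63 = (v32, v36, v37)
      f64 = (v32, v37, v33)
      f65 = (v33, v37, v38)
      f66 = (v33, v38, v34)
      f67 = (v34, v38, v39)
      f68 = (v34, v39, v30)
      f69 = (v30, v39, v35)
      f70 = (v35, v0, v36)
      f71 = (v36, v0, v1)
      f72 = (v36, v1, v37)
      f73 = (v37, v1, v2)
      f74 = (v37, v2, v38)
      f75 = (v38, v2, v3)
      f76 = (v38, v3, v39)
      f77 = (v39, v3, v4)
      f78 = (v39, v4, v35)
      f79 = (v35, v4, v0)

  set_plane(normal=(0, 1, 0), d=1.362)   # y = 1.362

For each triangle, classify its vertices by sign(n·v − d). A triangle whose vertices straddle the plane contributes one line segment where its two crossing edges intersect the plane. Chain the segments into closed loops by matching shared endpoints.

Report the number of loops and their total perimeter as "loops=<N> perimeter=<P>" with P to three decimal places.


Straddling triangles (24 of 80):
  (v0,v5,v1) [-+-] → (2.43582, 1.362, 0)–(2.24536, 1.362, 0.26212)  len=0.3240
  (v1,v5,v6) [-++] → (2.24536, 1.362, 0.26212)–(1.90378, 1.362, 0.7323)  len=0.5812
  (v1,v6,v2) [-+-] → (1.90378, 1.362, 0.7323)–(1.71481, 1.362, 0.670898)  len=0.1987
  (v2,v6,v7) [-+-] → (1.71481, 1.362, 0.670898)–(1.362, 1.362, 0.556264)  len=0.3710
  (v4,v8,v9) [--+] → (1.362, 1.362, -0.556264)–(1.90378, 1.362, -0.7323)  len=0.5697
  (v4,v9,v0) [-+-] → (1.90378, 1.362, -0.7323)–(2.02059, 1.362, -0.571539)  len=0.1987
  (v0,v9,v5) [-++] → (2.02059, 1.362, -0.571539)–(2.43582, 1.362, 0)  len=0.7065
  (v6,v11,v7) [++-] → (0.943856, 1.362, 0.49999)–(1.362, 1.362, 0.556264)  len=0.4219
  (v7,v11,v12) [-++] → (0.943856, 1.362, 0.49999)–(0.591739, 1.362, 0.4526)  len=0.3553
  (v7,v12,v8) [-+-] → (0.591739, 1.362, 0.4526)–(0.591739, 1.362, -0.0187502)  len=0.4714
  (v8,v12,v13) [-++] → (0.591739, 1.362, -0.0187502)–(0.591739, 1.362, -0.4526)  len=0.4338
  (v8,v13,v9) [-++] → (0.591739, 1.362, -0.4526)–(1.362, 1.362, -0.556264)  len=0.7772
  (v12,v16,v17) [++-] → (-1.362, 1.362, 0.556264)–(-0.591739, 1.362, 0.4526)  len=0.7772
  (v12,v17,v13) [+-+] → (-0.591739, 1.362, 0.4526)–(-0.591739, 1.362, 0.0187502)  len=0.4338
  (v13,v17,v18) [+--] → (-0.591739, 1.362, 0.0187502)–(-0.591739, 1.362, -0.4526)  len=0.4714
  (v13,v18,v14) [+-+] → (-0.591739, 1.362, -0.4526)–(-0.943856, 1.362, -0.49999)  len=0.3553
  (v14,v18,v19) [+-+] → (-0.943856, 1.362, -0.49999)–(-1.362, 1.362, -0.556264)  len=0.4219
  (v15,v20,v16) [+-+] → (-2.43582, 1.362, 0)–(-2.02059, 1.362, 0.571539)  len=0.7065
  (v16,v20,v21) [+--] → (-2.02059, 1.362, 0.571539)–(-1.90378, 1.362, 0.7323)  len=0.1987
  (v16,v21,v17) [+--] → (-1.90378, 1.362, 0.7323)–(-1.362, 1.362, 0.556264)  len=0.5697
  (v18,v23,v19) [--+] → (-1.71481, 1.362, -0.670898)–(-1.362, 1.362, -0.556264)  len=0.3710
  (v19,v23,v24) [+--] → (-1.71481, 1.362, -0.670898)–(-1.90378, 1.362, -0.7323)  len=0.1987
  (v19,v24,v15) [+-+] → (-1.90378, 1.362, -0.7323)–(-2.24536, 1.362, -0.26212)  len=0.5812
  (v15,v24,v20) [+--] → (-2.24536, 1.362, -0.26212)–(-2.43582, 1.362, 0)  len=0.3240

Chained into 2 loop(s):
  loop 1: 12 segments, perimeter = 5.4093
  loop 2: 12 segments, perimeter = 5.4093
Total perimeter = 10.819

loops=2 perimeter=10.819
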